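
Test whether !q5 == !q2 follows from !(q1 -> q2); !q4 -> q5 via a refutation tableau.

No

Initial set: {!(q1 -> q2); (!q4 -> q5); !(!q5 == !q2)}.
!(q1 -> q2): α-rule — add q1, !q2.
(!q4 -> q5): β-rule — branch into !!q4  //  q5.
  branch 1 (add !!q4):
    !(!q5 == !q2): β-rule — branch into !q5, !!q2  //  !!q5, !q2.
      branch 1.1 (add !q5, !!q2):
        × closes — contains both q2 and !q2.
      branch 1.2 (add !!q5, !q2):
        ○ open, literals {q1=true, q2=false, q4=true, q5=true}.
  branch 2 (add q5):
    !(!q5 == !q2): β-rule — branch into !q5, !!q2  //  !!q5, !q2.
      branch 2.1 (add !q5, !!q2):
        × closes — contains both q5 and !q5.
      branch 2.2 (add !!q5, !q2):
        ○ open, literals {q1=true, q2=false, q5=true}.
2 branches closed, 2 open.
An open branch gives a countermodel: q1=true, q2=false, q4=true, q5=true (unmentioned atoms arbitrary); the premises hold there but the conclusion fails.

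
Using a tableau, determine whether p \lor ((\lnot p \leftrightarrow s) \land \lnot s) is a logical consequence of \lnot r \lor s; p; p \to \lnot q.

Yes

Initial set: {(\lnot r \lor s); p; (p \to \lnot q); \lnot (p \lor ((\lnot p \leftrightarrow s) \land \lnot s))}.
\lnot (p \lor ((\lnot p \leftrightarrow s) \land \lnot s)): α-rule — add \lnot p, \lnot ((\lnot p \leftrightarrow s) \land \lnot s).
× closes — contains both p and \lnot p.
All 1 branch closes.
Every branch closed, so the premises entail the conclusion.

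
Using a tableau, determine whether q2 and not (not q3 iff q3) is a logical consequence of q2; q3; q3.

Initial set: {T q2; T q3; T q3; F (q2 and not (not q3 iff q3))}.
F (q2 and not (not q3 iff q3)): β-rule — branch into F q2  //  F not (not q3 iff q3).
  branch 1 (add F q2):
    × closes — contains both q2 and not q2.
  branch 2 (add F not (not q3 iff q3)):
    F not (not q3 iff q3): β-rule — branch into T not q3, T q3  //  F not q3, F q3.
      branch 2.1 (add T not q3, T q3):
        × closes — contains both q3 and not q3.
      branch 2.2 (add F not q3, F q3):
        × closes — contains both q3 and not q3.
All 3 branches close.
Every branch closed, so the premises entail the conclusion.

Yes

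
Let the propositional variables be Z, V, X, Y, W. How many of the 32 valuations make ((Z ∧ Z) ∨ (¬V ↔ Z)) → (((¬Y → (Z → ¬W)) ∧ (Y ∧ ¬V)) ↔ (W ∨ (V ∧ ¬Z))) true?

Initial set: {(((Z ∧ Z) ∨ (¬V ↔ Z)) → (((¬Y → (Z → ¬W)) ∧ (Y ∧ ¬V)) ↔ (W ∨ (V ∧ ¬Z))))}.
(((Z ∧ Z) ∨ (¬V ↔ Z)) → (((¬Y → (Z → ¬W)) ∧ (Y ∧ ¬V)) ↔ (W ∨ (V ∧ ¬Z)))): β-rule — branch into ¬((Z ∧ Z) ∨ (¬V ↔ Z))  //  (((¬Y → (Z → ¬W)) ∧ (Y ∧ ¬V)) ↔ (W ∨ (V ∧ ¬Z))).
  branch 1 (add ¬((Z ∧ Z) ∨ (¬V ↔ Z))):
    ¬((Z ∧ Z) ∨ (¬V ↔ Z)): α-rule — add ¬(Z ∧ Z), ¬(¬V ↔ Z).
    ¬(Z ∧ Z): β-rule — branch into ¬Z  //  ¬Z.
      branch 1.1 (add ¬Z):
        ¬(¬V ↔ Z): β-rule — branch into ¬V, ¬Z  //  ¬¬V, Z.
          branch 1.1.1 (add ¬V, ¬Z):
            ○ open, literals {V=0, Z=0}.
          branch 1.1.2 (add ¬¬V, Z):
            × closes — contains both Z and ¬Z.
      branch 1.2 (add ¬Z):
        ¬(¬V ↔ Z): β-rule — branch into ¬V, ¬Z  //  ¬¬V, Z.
          branch 1.2.1 (add ¬V, ¬Z):
            ○ open, literals {V=0, Z=0}.
          branch 1.2.2 (add ¬¬V, Z):
            × closes — contains both Z and ¬Z.
  branch 2 (add (((¬Y → (Z → ¬W)) ∧ (Y ∧ ¬V)) ↔ (W ∨ (V ∧ ¬Z)))):
    (((¬Y → (Z → ¬W)) ∧ (Y ∧ ¬V)) ↔ (W ∨ (V ∧ ¬Z))): β-rule — branch into ((¬Y → (Z → ¬W)) ∧ (Y ∧ ¬V)), (W ∨ (V ∧ ¬Z))  //  ¬((¬Y → (Z → ¬W)) ∧ (Y ∧ ¬V)), ¬(W ∨ (V ∧ ¬Z)).
      branch 2.1 (add ((¬Y → (Z → ¬W)) ∧ (Y ∧ ¬V)), (W ∨ (V ∧ ¬Z))):
        ((¬Y → (Z → ¬W)) ∧ (Y ∧ ¬V)): α-rule — add (¬Y → (Z → ¬W)), (Y ∧ ¬V).
        (Y ∧ ¬V): α-rule — add Y, ¬V.
        (W ∨ (V ∧ ¬Z)): β-rule — branch into W  //  (V ∧ ¬Z).
          branch 2.1.1 (add W):
            (¬Y → (Z → ¬W)): β-rule — branch into ¬¬Y  //  (Z → ¬W).
              branch 2.1.1.1 (add ¬¬Y):
                ○ open, literals {V=0, W=1, Y=1}.
              branch 2.1.1.2 (add (Z → ¬W)):
                (Z → ¬W): β-rule — branch into ¬Z  //  ¬W.
                  branch 2.1.1.2.1 (add ¬Z):
                    ○ open, literals {V=0, W=1, Y=1, Z=0}.
                  branch 2.1.1.2.2 (add ¬W):
                    × closes — contains both W and ¬W.
          branch 2.1.2 (add (V ∧ ¬Z)):
            (V ∧ ¬Z): α-rule — add V, ¬Z.
            × closes — contains both V and ¬V.
      branch 2.2 (add ¬((¬Y → (Z → ¬W)) ∧ (Y ∧ ¬V)), ¬(W ∨ (V ∧ ¬Z))):
        ¬(W ∨ (V ∧ ¬Z)): α-rule — add ¬W, ¬(V ∧ ¬Z).
        ¬((¬Y → (Z → ¬W)) ∧ (Y ∧ ¬V)): β-rule — branch into ¬(¬Y → (Z → ¬W))  //  ¬(Y ∧ ¬V).
          branch 2.2.1 (add ¬(¬Y → (Z → ¬W))):
            ¬(¬Y → (Z → ¬W)): α-rule — add ¬Y, ¬(Z → ¬W).
            ¬(Z → ¬W): α-rule — add Z, ¬¬W.
            × closes — contains both W and ¬W.
          branch 2.2.2 (add ¬(Y ∧ ¬V)):
            ¬(V ∧ ¬Z): β-rule — branch into ¬V  //  ¬¬Z.
              branch 2.2.2.1 (add ¬V):
                ¬(Y ∧ ¬V): β-rule — branch into ¬Y  //  ¬¬V.
                  branch 2.2.2.1.1 (add ¬Y):
                    ○ open, literals {V=0, W=0, Y=0}.
                  branch 2.2.2.1.2 (add ¬¬V):
                    × closes — contains both V and ¬V.
              branch 2.2.2.2 (add ¬¬Z):
                ¬(Y ∧ ¬V): β-rule — branch into ¬Y  //  ¬¬V.
                  branch 2.2.2.2.1 (add ¬Y):
                    ○ open, literals {W=0, Y=0, Z=1}.
                  branch 2.2.2.2.2 (add ¬¬V):
                    ○ open, literals {V=1, W=0, Z=1}.
6 branches closed, 7 open.
Each open branch fixes some atoms; the unmentioned ones are free. Counting distinct full assignments: branch {V=0, Z=0} (X, Y, W) contributes 8 new; branch {V=0, Z=0} (X, Y, W) contributes 0 new; branch {V=0, W=1, Y=1} (Z, X) contributes 2 new; branch {V=0, W=1, Y=1, Z=0} (X) contributes 0 new; branch {V=0, W=0, Y=0} (Z, X) contributes 2 new; branch {W=0, Y=0, Z=1} (V, X) contributes 2 new; branch {V=1, W=0, Z=1} (X, Y) contributes 2 new. Total: 16.

16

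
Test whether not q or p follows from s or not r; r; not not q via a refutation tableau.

No

Initial set: {(s or not r); r; not not q; not (not q or p)}.
not not q: drop double negation, giving q.
not (not q or p): α-rule — add not not q, not p.
(s or not r): β-rule — branch into s  //  not r.
  branch 1 (add s):
    ○ open, literals {p=F, q=T, r=T, s=T}.
  branch 2 (add not r):
    × closes — contains both r and not r.
1 branch closed, 1 open.
An open branch gives a countermodel: p=F, q=T, r=T, s=T (unmentioned atoms arbitrary); the premises hold there but the conclusion fails.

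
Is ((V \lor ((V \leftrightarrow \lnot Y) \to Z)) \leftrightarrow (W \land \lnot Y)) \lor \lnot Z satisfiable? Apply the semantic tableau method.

Initial set: {(((V \lor ((V \leftrightarrow \lnot Y) \to Z)) \leftrightarrow (W \land \lnot Y)) \lor \lnot Z)}.
(((V \lor ((V \leftrightarrow \lnot Y) \to Z)) \leftrightarrow (W \land \lnot Y)) \lor \lnot Z): β-rule — branch into ((V \lor ((V \leftrightarrow \lnot Y) \to Z)) \leftrightarrow (W \land \lnot Y))  //  \lnot Z.
  branch 1 (add ((V \lor ((V \leftrightarrow \lnot Y) \to Z)) \leftrightarrow (W \land \lnot Y))):
    ((V \lor ((V \leftrightarrow \lnot Y) \to Z)) \leftrightarrow (W \land \lnot Y)): β-rule — branch into (V \lor ((V \leftrightarrow \lnot Y) \to Z)), (W \land \lnot Y)  //  \lnot (V \lor ((V \leftrightarrow \lnot Y) \to Z)), \lnot (W \land \lnot Y).
      branch 1.1 (add (V \lor ((V \leftrightarrow \lnot Y) \to Z)), (W \land \lnot Y)):
        (W \land \lnot Y): α-rule — add W, \lnot Y.
        (V \lor ((V \leftrightarrow \lnot Y) \to Z)): β-rule — branch into V  //  ((V \leftrightarrow \lnot Y) \to Z).
          branch 1.1.1 (add V):
            ○ open, literals {V=T, W=T, Y=F}.
          branch 1.1.2 (add ((V \leftrightarrow \lnot Y) \to Z)):
            ((V \leftrightarrow \lnot Y) \to Z): β-rule — branch into \lnot (V \leftrightarrow \lnot Y)  //  Z.
              branch 1.1.2.1 (add \lnot (V \leftrightarrow \lnot Y)):
                \lnot (V \leftrightarrow \lnot Y): β-rule — branch into V, \lnot \lnot Y  //  \lnot V, \lnot Y.
                  branch 1.1.2.1.1 (add V, \lnot \lnot Y):
                    × closes — contains both Y and \lnot Y.
                  branch 1.1.2.1.2 (add \lnot V, \lnot Y):
                    ○ open, literals {V=F, W=T, Y=F}.
              branch 1.1.2.2 (add Z):
                ○ open, literals {W=T, Y=F, Z=T}.
      branch 1.2 (add \lnot (V \lor ((V \leftrightarrow \lnot Y) \to Z)), \lnot (W \land \lnot Y)):
        \lnot (V \lor ((V \leftrightarrow \lnot Y) \to Z)): α-rule — add \lnot V, \lnot ((V \leftrightarrow \lnot Y) \to Z).
        \lnot ((V \leftrightarrow \lnot Y) \to Z): α-rule — add (V \leftrightarrow \lnot Y), \lnot Z.
        \lnot (W \land \lnot Y): β-rule — branch into \lnot W  //  \lnot \lnot Y.
          branch 1.2.1 (add \lnot W):
            (V \leftrightarrow \lnot Y): β-rule — branch into V, \lnot Y  //  \lnot V, \lnot \lnot Y.
              branch 1.2.1.1 (add V, \lnot Y):
                × closes — contains both V and \lnot V.
              branch 1.2.1.2 (add \lnot V, \lnot \lnot Y):
                ○ open, literals {V=F, W=F, Y=T, Z=F}.
          branch 1.2.2 (add \lnot \lnot Y):
            (V \leftrightarrow \lnot Y): β-rule — branch into V, \lnot Y  //  \lnot V, \lnot \lnot Y.
              branch 1.2.2.1 (add V, \lnot Y):
                × closes — contains both V and \lnot V.
              branch 1.2.2.2 (add \lnot V, \lnot \lnot Y):
                ○ open, literals {V=F, Y=T, Z=F}.
  branch 2 (add \lnot Z):
    ○ open, literals {Z=F}.
3 branches closed, 6 open.
An open branch gives a satisfying assignment: V=T, W=T, Y=F.

Satisfiable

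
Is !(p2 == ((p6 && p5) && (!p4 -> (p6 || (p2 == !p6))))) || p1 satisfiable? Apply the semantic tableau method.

Initial set: {(!(p2 == ((p6 && p5) && (!p4 -> (p6 || (p2 == !p6))))) || p1)}.
(!(p2 == ((p6 && p5) && (!p4 -> (p6 || (p2 == !p6))))) || p1): β-rule — branch into !(p2 == ((p6 && p5) && (!p4 -> (p6 || (p2 == !p6)))))  //  p1.
  branch 1 (add !(p2 == ((p6 && p5) && (!p4 -> (p6 || (p2 == !p6)))))):
    !(p2 == ((p6 && p5) && (!p4 -> (p6 || (p2 == !p6))))): β-rule — branch into p2, !((p6 && p5) && (!p4 -> (p6 || (p2 == !p6))))  //  !p2, ((p6 && p5) && (!p4 -> (p6 || (p2 == !p6)))).
      branch 1.1 (add p2, !((p6 && p5) && (!p4 -> (p6 || (p2 == !p6))))):
        !((p6 && p5) && (!p4 -> (p6 || (p2 == !p6)))): β-rule — branch into !(p6 && p5)  //  !(!p4 -> (p6 || (p2 == !p6))).
          branch 1.1.1 (add !(p6 && p5)):
            !(p6 && p5): β-rule — branch into !p6  //  !p5.
              branch 1.1.1.1 (add !p6):
                ○ open, literals {p2=true, p6=false}.
              branch 1.1.1.2 (add !p5):
                ○ open, literals {p2=true, p5=false}.
          branch 1.1.2 (add !(!p4 -> (p6 || (p2 == !p6)))):
            !(!p4 -> (p6 || (p2 == !p6))): α-rule — add !p4, !(p6 || (p2 == !p6)).
            !(p6 || (p2 == !p6)): α-rule — add !p6, !(p2 == !p6).
            !(p2 == !p6): β-rule — branch into p2, !!p6  //  !p2, !p6.
              branch 1.1.2.1 (add p2, !!p6):
                × closes — contains both p6 and !p6.
              branch 1.1.2.2 (add !p2, !p6):
                × closes — contains both p2 and !p2.
      branch 1.2 (add !p2, ((p6 && p5) && (!p4 -> (p6 || (p2 == !p6))))):
        ((p6 && p5) && (!p4 -> (p6 || (p2 == !p6)))): α-rule — add (p6 && p5), (!p4 -> (p6 || (p2 == !p6))).
        (p6 && p5): α-rule — add p6, p5.
        (!p4 -> (p6 || (p2 == !p6))): β-rule — branch into !!p4  //  (p6 || (p2 == !p6)).
          branch 1.2.1 (add !!p4):
            ○ open, literals {p2=false, p4=true, p5=true, p6=true}.
          branch 1.2.2 (add (p6 || (p2 == !p6))):
            (p6 || (p2 == !p6)): β-rule — branch into p6  //  (p2 == !p6).
              branch 1.2.2.1 (add p6):
                ○ open, literals {p2=false, p5=true, p6=true}.
              branch 1.2.2.2 (add (p2 == !p6)):
                (p2 == !p6): β-rule — branch into p2, !p6  //  !p2, !!p6.
                  branch 1.2.2.2.1 (add p2, !p6):
                    × closes — contains both p2 and !p2.
                  branch 1.2.2.2.2 (add !p2, !!p6):
                    ○ open, literals {p2=false, p5=true, p6=true}.
  branch 2 (add p1):
    ○ open, literals {p1=true}.
3 branches closed, 6 open.
An open branch gives a satisfying assignment: p2=true, p6=false.

Satisfiable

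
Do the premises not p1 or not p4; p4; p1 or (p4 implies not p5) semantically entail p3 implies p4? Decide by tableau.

Yes

Initial set: {(not p1 or not p4); p4; (p1 or (p4 implies not p5)); not (p3 implies p4)}.
not (p3 implies p4): α-rule — add p3, not p4.
× closes — contains both p4 and not p4.
All 1 branch closes.
Every branch closed, so the premises entail the conclusion.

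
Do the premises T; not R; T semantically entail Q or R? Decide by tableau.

No

Initial set: {T; not R; T; not (Q or R)}.
not (Q or R): α-rule — add not Q, not R.
○ open, literals {Q=false, R=false, T=true}.
0 branches closed, 1 open.
An open branch gives a countermodel: Q=false, R=false, T=true (unmentioned atoms arbitrary); the premises hold there but the conclusion fails.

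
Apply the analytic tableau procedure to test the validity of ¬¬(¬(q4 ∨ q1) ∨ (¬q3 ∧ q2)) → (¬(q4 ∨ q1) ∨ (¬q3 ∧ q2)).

Valid

Assume the negation and expand:
Initial set: {¬(¬¬(¬(q4 ∨ q1) ∨ (¬q3 ∧ q2)) → (¬(q4 ∨ q1) ∨ (¬q3 ∧ q2)))}.
¬(¬¬(¬(q4 ∨ q1) ∨ (¬q3 ∧ q2)) → (¬(q4 ∨ q1) ∨ (¬q3 ∧ q2))): α-rule — add ¬¬(¬(q4 ∨ q1) ∨ (¬q3 ∧ q2)), ¬(¬(q4 ∨ q1) ∨ (¬q3 ∧ q2)).
¬¬(¬(q4 ∨ q1) ∨ (¬q3 ∧ q2)): drop double negation, giving (¬(q4 ∨ q1) ∨ (¬q3 ∧ q2)).
¬(¬(q4 ∨ q1) ∨ (¬q3 ∧ q2)): α-rule — add ¬¬(q4 ∨ q1), ¬(¬q3 ∧ q2).
(¬(q4 ∨ q1) ∨ (¬q3 ∧ q2)): β-rule — branch into ¬(q4 ∨ q1)  //  (¬q3 ∧ q2).
  branch 1 (add ¬(q4 ∨ q1)):
    ¬(q4 ∨ q1): α-rule — add ¬q4, ¬q1.
    ¬¬(q4 ∨ q1): β-rule — branch into q4  //  q1.
      branch 1.1 (add q4):
        × closes — contains both q4 and ¬q4.
      branch 1.2 (add q1):
        × closes — contains both q1 and ¬q1.
  branch 2 (add (¬q3 ∧ q2)):
    (¬q3 ∧ q2): α-rule — add ¬q3, q2.
    ¬¬(q4 ∨ q1): β-rule — branch into q4  //  q1.
      branch 2.1 (add q4):
        ¬(¬q3 ∧ q2): β-rule — branch into ¬¬q3  //  ¬q2.
          branch 2.1.1 (add ¬¬q3):
            × closes — contains both q3 and ¬q3.
          branch 2.1.2 (add ¬q2):
            × closes — contains both q2 and ¬q2.
      branch 2.2 (add q1):
        ¬(¬q3 ∧ q2): β-rule — branch into ¬¬q3  //  ¬q2.
          branch 2.2.1 (add ¬¬q3):
            × closes — contains both q3 and ¬q3.
          branch 2.2.2 (add ¬q2):
            × closes — contains both q2 and ¬q2.
All 6 branches close.
Every branch closed, so the negation is unsatisfiable and the formula is valid.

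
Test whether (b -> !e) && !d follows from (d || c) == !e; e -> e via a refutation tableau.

Initial set: {((d || c) == !e); (e -> e); !((b -> !e) && !d)}.
((d || c) == !e): β-rule — branch into (d || c), !e  //  !(d || c), !!e.
  branch 1 (add (d || c), !e):
    (e -> e): β-rule — branch into !e  //  e.
      branch 1.1 (add !e):
        !((b -> !e) && !d): β-rule — branch into !(b -> !e)  //  !!d.
          branch 1.1.1 (add !(b -> !e)):
            !(b -> !e): α-rule — add b, !!e.
            × closes — contains both e and !e.
          branch 1.1.2 (add !!d):
            (d || c): β-rule — branch into d  //  c.
              branch 1.1.2.1 (add d):
                ○ open, literals {d=1, e=0}.
              branch 1.1.2.2 (add c):
                ○ open, literals {c=1, d=1, e=0}.
      branch 1.2 (add e):
        × closes — contains both e and !e.
  branch 2 (add !(d || c), !!e):
    !(d || c): α-rule — add !d, !c.
    (e -> e): β-rule — branch into !e  //  e.
      branch 2.1 (add !e):
        × closes — contains both e and !e.
      branch 2.2 (add e):
        !((b -> !e) && !d): β-rule — branch into !(b -> !e)  //  !!d.
          branch 2.2.1 (add !(b -> !e)):
            !(b -> !e): α-rule — add b, !!e.
            ○ open, literals {b=1, c=0, d=0, e=1}.
          branch 2.2.2 (add !!d):
            × closes — contains both d and !d.
4 branches closed, 3 open.
An open branch gives a countermodel: d=1, e=0 (unmentioned atoms arbitrary); the premises hold there but the conclusion fails.

No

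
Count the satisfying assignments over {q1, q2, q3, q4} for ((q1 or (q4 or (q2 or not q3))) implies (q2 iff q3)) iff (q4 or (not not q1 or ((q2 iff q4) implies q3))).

Initial set: {T (((q1 or (q4 or (q2 or not q3))) implies (q2 iff q3)) iff (q4 or (not not q1 or ((q2 iff q4) implies q3))))}.
T (((q1 or (q4 or (q2 or not q3))) implies (q2 iff q3)) iff (q4 or (not not q1 or ((q2 iff q4) implies q3)))): β-rule — branch into T ((q1 or (q4 or (q2 or not q3))) implies (q2 iff q3)), T (q4 or (not not q1 or ((q2 iff q4) implies q3)))  //  F ((q1 or (q4 or (q2 or not q3))) implies (q2 iff q3)), F (q4 or (not not q1 or ((q2 iff q4) implies q3))).
  branch 1 (add T ((q1 or (q4 or (q2 or not q3))) implies (q2 iff q3)), T (q4 or (not not q1 or ((q2 iff q4) implies q3)))):
    T ((q1 or (q4 or (q2 or not q3))) implies (q2 iff q3)): β-rule — branch into F (q1 or (q4 or (q2 or not q3)))  //  T (q2 iff q3).
      branch 1.1 (add F (q1 or (q4 or (q2 or not q3)))):
        F (q1 or (q4 or (q2 or not q3))): α-rule — add F q1, F (q4 or (q2 or not q3)).
        F (q4 or (q2 or not q3)): α-rule — add F q4, F (q2 or not q3).
        F (q2 or not q3): α-rule — add F q2, F not q3.
        T (q4 or (not not q1 or ((q2 iff q4) implies q3))): β-rule — branch into T q4  //  T (not not q1 or ((q2 iff q4) implies q3)).
          branch 1.1.1 (add T q4):
            × closes — contains both q4 and not q4.
          branch 1.1.2 (add T (not not q1 or ((q2 iff q4) implies q3))):
            T (not not q1 or ((q2 iff q4) implies q3)): β-rule — branch into T not not q1  //  T ((q2 iff q4) implies q3).
              branch 1.1.2.1 (add T not not q1):
                T not not q1: drop double negation, giving T q1.
                × closes — contains both q1 and not q1.
              branch 1.1.2.2 (add T ((q2 iff q4) implies q3)):
                T ((q2 iff q4) implies q3): β-rule — branch into F (q2 iff q4)  //  T q3.
                  branch 1.1.2.2.1 (add F (q2 iff q4)):
                    F (q2 iff q4): β-rule — branch into T q2, F q4  //  F q2, T q4.
                      branch 1.1.2.2.1.1 (add T q2, F q4):
                        × closes — contains both q2 and not q2.
                      branch 1.1.2.2.1.2 (add F q2, T q4):
                        × closes — contains both q4 and not q4.
                  branch 1.1.2.2.2 (add T q3):
                    ○ open, literals {q1=false, q2=false, q3=true, q4=false}.
      branch 1.2 (add T (q2 iff q3)):
        T (q4 or (not not q1 or ((q2 iff q4) implies q3))): β-rule — branch into T q4  //  T (not not q1 or ((q2 iff q4) implies q3)).
          branch 1.2.1 (add T q4):
            T (q2 iff q3): β-rule — branch into T q2, T q3  //  F q2, F q3.
              branch 1.2.1.1 (add T q2, T q3):
                ○ open, literals {q2=true, q3=true, q4=true}.
              branch 1.2.1.2 (add F q2, F q3):
                ○ open, literals {q2=false, q3=false, q4=true}.
          branch 1.2.2 (add T (not not q1 or ((q2 iff q4) implies q3))):
            T (q2 iff q3): β-rule — branch into T q2, T q3  //  F q2, F q3.
              branch 1.2.2.1 (add T q2, T q3):
                T (not not q1 or ((q2 iff q4) implies q3)): β-rule — branch into T not not q1  //  T ((q2 iff q4) implies q3).
                  branch 1.2.2.1.1 (add T not not q1):
                    T not not q1: drop double negation, giving T q1.
                    ○ open, literals {q1=true, q2=true, q3=true}.
                  branch 1.2.2.1.2 (add T ((q2 iff q4) implies q3)):
                    T ((q2 iff q4) implies q3): β-rule — branch into F (q2 iff q4)  //  T q3.
                      branch 1.2.2.1.2.1 (add F (q2 iff q4)):
                        F (q2 iff q4): β-rule — branch into T q2, F q4  //  F q2, T q4.
                          branch 1.2.2.1.2.1.1 (add T q2, F q4):
                            ○ open, literals {q2=true, q3=true, q4=false}.
                          branch 1.2.2.1.2.1.2 (add F q2, T q4):
                            × closes — contains both q2 and not q2.
                      branch 1.2.2.1.2.2 (add T q3):
                        ○ open, literals {q2=true, q3=true}.
              branch 1.2.2.2 (add F q2, F q3):
                T (not not q1 or ((q2 iff q4) implies q3)): β-rule — branch into T not not q1  //  T ((q2 iff q4) implies q3).
                  branch 1.2.2.2.1 (add T not not q1):
                    T not not q1: drop double negation, giving T q1.
                    ○ open, literals {q1=true, q2=false, q3=false}.
                  branch 1.2.2.2.2 (add T ((q2 iff q4) implies q3)):
                    T ((q2 iff q4) implies q3): β-rule — branch into F (q2 iff q4)  //  T q3.
                      branch 1.2.2.2.2.1 (add F (q2 iff q4)):
                        F (q2 iff q4): β-rule — branch into T q2, F q4  //  F q2, T q4.
                          branch 1.2.2.2.2.1.1 (add T q2, F q4):
                            × closes — contains both q2 and not q2.
                          branch 1.2.2.2.2.1.2 (add F q2, T q4):
                            ○ open, literals {q2=false, q3=false, q4=true}.
                      branch 1.2.2.2.2.2 (add T q3):
                        × closes — contains both q3 and not q3.
  branch 2 (add F ((q1 or (q4 or (q2 or not q3))) implies (q2 iff q3)), F (q4 or (not not q1 or ((q2 iff q4) implies q3)))):
    F ((q1 or (q4 or (q2 or not q3))) implies (q2 iff q3)): α-rule — add T (q1 or (q4 or (q2 or not q3))), F (q2 iff q3).
    F (q4 or (not not q1 or ((q2 iff q4) implies q3))): α-rule — add F q4, F (not not q1 or ((q2 iff q4) implies q3)).
    F (not not q1 or ((q2 iff q4) implies q3)): α-rule — add F not not q1, F ((q2 iff q4) implies q3).
    F not not q1: drop double negation, giving F q1.
    F ((q2 iff q4) implies q3): α-rule — add T (q2 iff q4), F q3.
    T (q1 or (q4 or (q2 or not q3))): β-rule — branch into T q1  //  T (q4 or (q2 or not q3)).
      branch 2.1 (add T q1):
        × closes — contains both q1 and not q1.
      branch 2.2 (add T (q4 or (q2 or not q3))):
        F (q2 iff q3): β-rule — branch into T q2, F q3  //  F q2, T q3.
          branch 2.2.1 (add T q2, F q3):
            T (q2 iff q4): β-rule — branch into T q2, T q4  //  F q2, F q4.
              branch 2.2.1.1 (add T q2, T q4):
                × closes — contains both q4 and not q4.
              branch 2.2.1.2 (add F q2, F q4):
                × closes — contains both q2 and not q2.
          branch 2.2.2 (add F q2, T q3):
            × closes — contains both q3 and not q3.
11 branches closed, 8 open.
Each open branch fixes some atoms; the unmentioned ones are free. Counting distinct full assignments: branch {q1=false, q2=false, q3=true, q4=false} (none free) contributes 1 new; branch {q2=true, q3=true, q4=true} (q1) contributes 2 new; branch {q2=false, q3=false, q4=true} (q1) contributes 2 new; branch {q1=true, q2=true, q3=true} (q4) contributes 1 new; branch {q2=true, q3=true, q4=false} (q1) contributes 1 new; branch {q2=true, q3=true} (q1, q4) contributes 0 new; branch {q1=true, q2=false, q3=false} (q4) contributes 1 new; branch {q2=false, q3=false, q4=true} (q1) contributes 0 new. Total: 8.

8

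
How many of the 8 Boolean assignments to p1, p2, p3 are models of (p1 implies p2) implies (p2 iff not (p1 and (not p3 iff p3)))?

Initial set: {((p1 implies p2) implies (p2 iff not (p1 and (not p3 iff p3))))}.
((p1 implies p2) implies (p2 iff not (p1 and (not p3 iff p3)))): β-rule — branch into not (p1 implies p2)  //  (p2 iff not (p1 and (not p3 iff p3))).
  branch 1 (add not (p1 implies p2)):
    not (p1 implies p2): α-rule — add p1, not p2.
    ○ open, literals {p1=1, p2=0}.
  branch 2 (add (p2 iff not (p1 and (not p3 iff p3)))):
    (p2 iff not (p1 and (not p3 iff p3))): β-rule — branch into p2, not (p1 and (not p3 iff p3))  //  not p2, not not (p1 and (not p3 iff p3)).
      branch 2.1 (add p2, not (p1 and (not p3 iff p3))):
        not (p1 and (not p3 iff p3)): β-rule — branch into not p1  //  not (not p3 iff p3).
          branch 2.1.1 (add not p1):
            ○ open, literals {p1=0, p2=1}.
          branch 2.1.2 (add not (not p3 iff p3)):
            not (not p3 iff p3): β-rule — branch into not p3, not p3  //  not not p3, p3.
              branch 2.1.2.1 (add not p3, not p3):
                ○ open, literals {p2=1, p3=0}.
              branch 2.1.2.2 (add not not p3, p3):
                ○ open, literals {p2=1, p3=1}.
      branch 2.2 (add not p2, not not (p1 and (not p3 iff p3))):
        not not (p1 and (not p3 iff p3)): α-rule — add p1, (not p3 iff p3).
        (not p3 iff p3): β-rule — branch into not p3, p3  //  not not p3, not p3.
          branch 2.2.1 (add not p3, p3):
            × closes — contains both p3 and not p3.
          branch 2.2.2 (add not not p3, not p3):
            × closes — contains both p3 and not p3.
2 branches closed, 4 open.
Each open branch fixes some atoms; the unmentioned ones are free. Counting distinct full assignments: branch {p1=1, p2=0} (p3) contributes 2 new; branch {p1=0, p2=1} (p3) contributes 2 new; branch {p2=1, p3=0} (p1) contributes 1 new; branch {p2=1, p3=1} (p1) contributes 1 new. Total: 6.

6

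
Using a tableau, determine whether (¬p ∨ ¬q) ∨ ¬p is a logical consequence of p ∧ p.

No

Initial set: {(p ∧ p); ¬((¬p ∨ ¬q) ∨ ¬p)}.
(p ∧ p): α-rule — add p, p.
¬((¬p ∨ ¬q) ∨ ¬p): α-rule — add ¬(¬p ∨ ¬q), ¬¬p.
¬(¬p ∨ ¬q): α-rule — add ¬¬p, ¬¬q.
○ open, literals {p=T, q=T}.
0 branches closed, 1 open.
An open branch gives a countermodel: p=T, q=T (unmentioned atoms arbitrary); the premises hold there but the conclusion fails.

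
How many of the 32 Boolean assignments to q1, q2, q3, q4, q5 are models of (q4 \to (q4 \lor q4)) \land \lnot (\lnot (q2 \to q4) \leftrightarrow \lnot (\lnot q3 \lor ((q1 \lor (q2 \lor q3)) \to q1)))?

12

Initial set: {((q4 \to (q4 \lor q4)) \land \lnot (\lnot (q2 \to q4) \leftrightarrow \lnot (\lnot q3 \lor ((q1 \lor (q2 \lor q3)) \to q1))))}.
((q4 \to (q4 \lor q4)) \land \lnot (\lnot (q2 \to q4) \leftrightarrow \lnot (\lnot q3 \lor ((q1 \lor (q2 \lor q3)) \to q1)))): α-rule — add (q4 \to (q4 \lor q4)), \lnot (\lnot (q2 \to q4) \leftrightarrow \lnot (\lnot q3 \lor ((q1 \lor (q2 \lor q3)) \to q1))).
(q4 \to (q4 \lor q4)): β-rule — branch into \lnot q4  //  (q4 \lor q4).
  branch 1 (add \lnot q4):
    \lnot (\lnot (q2 \to q4) \leftrightarrow \lnot (\lnot q3 \lor ((q1 \lor (q2 \lor q3)) \to q1))): β-rule — branch into \lnot (q2 \to q4), \lnot \lnot (\lnot q3 \lor ((q1 \lor (q2 \lor q3)) \to q1))  //  \lnot \lnot (q2 \to q4), \lnot (\lnot q3 \lor ((q1 \lor (q2 \lor q3)) \to q1)).
      branch 1.1 (add \lnot (q2 \to q4), \lnot \lnot (\lnot q3 \lor ((q1 \lor (q2 \lor q3)) \to q1))):
        \lnot (q2 \to q4): α-rule — add q2, \lnot q4.
        \lnot \lnot (\lnot q3 \lor ((q1 \lor (q2 \lor q3)) \to q1)): β-rule — branch into \lnot q3  //  ((q1 \lor (q2 \lor q3)) \to q1).
          branch 1.1.1 (add \lnot q3):
            ○ open, literals {q2=1, q3=0, q4=0}.
          branch 1.1.2 (add ((q1 \lor (q2 \lor q3)) \to q1)):
            ((q1 \lor (q2 \lor q3)) \to q1): β-rule — branch into \lnot (q1 \lor (q2 \lor q3))  //  q1.
              branch 1.1.2.1 (add \lnot (q1 \lor (q2 \lor q3))):
                \lnot (q1 \lor (q2 \lor q3)): α-rule — add \lnot q1, \lnot (q2 \lor q3).
                \lnot (q2 \lor q3): α-rule — add \lnot q2, \lnot q3.
                × closes — contains both q2 and \lnot q2.
              branch 1.1.2.2 (add q1):
                ○ open, literals {q1=1, q2=1, q4=0}.
      branch 1.2 (add \lnot \lnot (q2 \to q4), \lnot (\lnot q3 \lor ((q1 \lor (q2 \lor q3)) \to q1))):
        \lnot (\lnot q3 \lor ((q1 \lor (q2 \lor q3)) \to q1)): α-rule — add \lnot \lnot q3, \lnot ((q1 \lor (q2 \lor q3)) \to q1).
        \lnot ((q1 \lor (q2 \lor q3)) \to q1): α-rule — add (q1 \lor (q2 \lor q3)), \lnot q1.
        \lnot \lnot (q2 \to q4): β-rule — branch into \lnot q2  //  q4.
          branch 1.2.1 (add \lnot q2):
            (q1 \lor (q2 \lor q3)): β-rule — branch into q1  //  (q2 \lor q3).
              branch 1.2.1.1 (add q1):
                × closes — contains both q1 and \lnot q1.
              branch 1.2.1.2 (add (q2 \lor q3)):
                (q2 \lor q3): β-rule — branch into q2  //  q3.
                  branch 1.2.1.2.1 (add q2):
                    × closes — contains both q2 and \lnot q2.
                  branch 1.2.1.2.2 (add q3):
                    ○ open, literals {q1=0, q2=0, q3=1, q4=0}.
          branch 1.2.2 (add q4):
            × closes — contains both q4 and \lnot q4.
  branch 2 (add (q4 \lor q4)):
    \lnot (\lnot (q2 \to q4) \leftrightarrow \lnot (\lnot q3 \lor ((q1 \lor (q2 \lor q3)) \to q1))): β-rule — branch into \lnot (q2 \to q4), \lnot \lnot (\lnot q3 \lor ((q1 \lor (q2 \lor q3)) \to q1))  //  \lnot \lnot (q2 \to q4), \lnot (\lnot q3 \lor ((q1 \lor (q2 \lor q3)) \to q1)).
      branch 2.1 (add \lnot (q2 \to q4), \lnot \lnot (\lnot q3 \lor ((q1 \lor (q2 \lor q3)) \to q1))):
        \lnot (q2 \to q4): α-rule — add q2, \lnot q4.
        (q4 \lor q4): β-rule — branch into q4  //  q4.
          branch 2.1.1 (add q4):
            × closes — contains both q4 and \lnot q4.
          branch 2.1.2 (add q4):
            × closes — contains both q4 and \lnot q4.
      branch 2.2 (add \lnot \lnot (q2 \to q4), \lnot (\lnot q3 \lor ((q1 \lor (q2 \lor q3)) \to q1))):
        \lnot (\lnot q3 \lor ((q1 \lor (q2 \lor q3)) \to q1)): α-rule — add \lnot \lnot q3, \lnot ((q1 \lor (q2 \lor q3)) \to q1).
        \lnot ((q1 \lor (q2 \lor q3)) \to q1): α-rule — add (q1 \lor (q2 \lor q3)), \lnot q1.
        (q4 \lor q4): β-rule — branch into q4  //  q4.
          branch 2.2.1 (add q4):
            \lnot \lnot (q2 \to q4): β-rule — branch into \lnot q2  //  q4.
              branch 2.2.1.1 (add \lnot q2):
                (q1 \lor (q2 \lor q3)): β-rule — branch into q1  //  (q2 \lor q3).
                  branch 2.2.1.1.1 (add q1):
                    × closes — contains both q1 and \lnot q1.
                  branch 2.2.1.1.2 (add (q2 \lor q3)):
                    (q2 \lor q3): β-rule — branch into q2  //  q3.
                      branch 2.2.1.1.2.1 (add q2):
                        × closes — contains both q2 and \lnot q2.
                      branch 2.2.1.1.2.2 (add q3):
                        ○ open, literals {q1=0, q2=0, q3=1, q4=1}.
              branch 2.2.1.2 (add q4):
                (q1 \lor (q2 \lor q3)): β-rule — branch into q1  //  (q2 \lor q3).
                  branch 2.2.1.2.1 (add q1):
                    × closes — contains both q1 and \lnot q1.
                  branch 2.2.1.2.2 (add (q2 \lor q3)):
                    (q2 \lor q3): β-rule — branch into q2  //  q3.
                      branch 2.2.1.2.2.1 (add q2):
                        ○ open, literals {q1=0, q2=1, q3=1, q4=1}.
                      branch 2.2.1.2.2.2 (add q3):
                        ○ open, literals {q1=0, q3=1, q4=1}.
          branch 2.2.2 (add q4):
            \lnot \lnot (q2 \to q4): β-rule — branch into \lnot q2  //  q4.
              branch 2.2.2.1 (add \lnot q2):
                (q1 \lor (q2 \lor q3)): β-rule — branch into q1  //  (q2 \lor q3).
                  branch 2.2.2.1.1 (add q1):
                    × closes — contains both q1 and \lnot q1.
                  branch 2.2.2.1.2 (add (q2 \lor q3)):
                    (q2 \lor q3): β-rule — branch into q2  //  q3.
                      branch 2.2.2.1.2.1 (add q2):
                        × closes — contains both q2 and \lnot q2.
                      branch 2.2.2.1.2.2 (add q3):
                        ○ open, literals {q1=0, q2=0, q3=1, q4=1}.
              branch 2.2.2.2 (add q4):
                (q1 \lor (q2 \lor q3)): β-rule — branch into q1  //  (q2 \lor q3).
                  branch 2.2.2.2.1 (add q1):
                    × closes — contains both q1 and \lnot q1.
                  branch 2.2.2.2.2 (add (q2 \lor q3)):
                    (q2 \lor q3): β-rule — branch into q2  //  q3.
                      branch 2.2.2.2.2.1 (add q2):
                        ○ open, literals {q1=0, q2=1, q3=1, q4=1}.
                      branch 2.2.2.2.2.2 (add q3):
                        ○ open, literals {q1=0, q3=1, q4=1}.
12 branches closed, 9 open.
Each open branch fixes some atoms; the unmentioned ones are free. Counting distinct full assignments: branch {q2=1, q3=0, q4=0} (q1, q5) contributes 4 new; branch {q1=1, q2=1, q4=0} (q3, q5) contributes 2 new; branch {q1=0, q2=0, q3=1, q4=0} (q5) contributes 2 new; branch {q1=0, q2=0, q3=1, q4=1} (q5) contributes 2 new; branch {q1=0, q2=1, q3=1, q4=1} (q5) contributes 2 new; branch {q1=0, q3=1, q4=1} (q2, q5) contributes 0 new; branch {q1=0, q2=0, q3=1, q4=1} (q5) contributes 0 new; branch {q1=0, q2=1, q3=1, q4=1} (q5) contributes 0 new; branch {q1=0, q3=1, q4=1} (q2, q5) contributes 0 new. Total: 12.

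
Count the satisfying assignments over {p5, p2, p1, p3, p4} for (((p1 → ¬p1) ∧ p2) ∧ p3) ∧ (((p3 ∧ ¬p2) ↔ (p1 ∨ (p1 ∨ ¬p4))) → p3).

Initial set: {((((p1 → ¬p1) ∧ p2) ∧ p3) ∧ (((p3 ∧ ¬p2) ↔ (p1 ∨ (p1 ∨ ¬p4))) → p3))}.
((((p1 → ¬p1) ∧ p2) ∧ p3) ∧ (((p3 ∧ ¬p2) ↔ (p1 ∨ (p1 ∨ ¬p4))) → p3)): α-rule — add (((p1 → ¬p1) ∧ p2) ∧ p3), (((p3 ∧ ¬p2) ↔ (p1 ∨ (p1 ∨ ¬p4))) → p3).
(((p1 → ¬p1) ∧ p2) ∧ p3): α-rule — add ((p1 → ¬p1) ∧ p2), p3.
((p1 → ¬p1) ∧ p2): α-rule — add (p1 → ¬p1), p2.
(((p3 ∧ ¬p2) ↔ (p1 ∨ (p1 ∨ ¬p4))) → p3): β-rule — branch into ¬((p3 ∧ ¬p2) ↔ (p1 ∨ (p1 ∨ ¬p4)))  //  p3.
  branch 1 (add ¬((p3 ∧ ¬p2) ↔ (p1 ∨ (p1 ∨ ¬p4)))):
    (p1 → ¬p1): β-rule — branch into ¬p1  //  ¬p1.
      branch 1.1 (add ¬p1):
        ¬((p3 ∧ ¬p2) ↔ (p1 ∨ (p1 ∨ ¬p4))): β-rule — branch into (p3 ∧ ¬p2), ¬(p1 ∨ (p1 ∨ ¬p4))  //  ¬(p3 ∧ ¬p2), (p1 ∨ (p1 ∨ ¬p4)).
          branch 1.1.1 (add (p3 ∧ ¬p2), ¬(p1 ∨ (p1 ∨ ¬p4))):
            (p3 ∧ ¬p2): α-rule — add p3, ¬p2.
            × closes — contains both p2 and ¬p2.
          branch 1.1.2 (add ¬(p3 ∧ ¬p2), (p1 ∨ (p1 ∨ ¬p4))):
            ¬(p3 ∧ ¬p2): β-rule — branch into ¬p3  //  ¬¬p2.
              branch 1.1.2.1 (add ¬p3):
                × closes — contains both p3 and ¬p3.
              branch 1.1.2.2 (add ¬¬p2):
                (p1 ∨ (p1 ∨ ¬p4)): β-rule — branch into p1  //  (p1 ∨ ¬p4).
                  branch 1.1.2.2.1 (add p1):
                    × closes — contains both p1 and ¬p1.
                  branch 1.1.2.2.2 (add (p1 ∨ ¬p4)):
                    (p1 ∨ ¬p4): β-rule — branch into p1  //  ¬p4.
                      branch 1.1.2.2.2.1 (add p1):
                        × closes — contains both p1 and ¬p1.
                      branch 1.1.2.2.2.2 (add ¬p4):
                        ○ open, literals {p1=F, p2=T, p3=T, p4=F}.
      branch 1.2 (add ¬p1):
        ¬((p3 ∧ ¬p2) ↔ (p1 ∨ (p1 ∨ ¬p4))): β-rule — branch into (p3 ∧ ¬p2), ¬(p1 ∨ (p1 ∨ ¬p4))  //  ¬(p3 ∧ ¬p2), (p1 ∨ (p1 ∨ ¬p4)).
          branch 1.2.1 (add (p3 ∧ ¬p2), ¬(p1 ∨ (p1 ∨ ¬p4))):
            (p3 ∧ ¬p2): α-rule — add p3, ¬p2.
            × closes — contains both p2 and ¬p2.
          branch 1.2.2 (add ¬(p3 ∧ ¬p2), (p1 ∨ (p1 ∨ ¬p4))):
            ¬(p3 ∧ ¬p2): β-rule — branch into ¬p3  //  ¬¬p2.
              branch 1.2.2.1 (add ¬p3):
                × closes — contains both p3 and ¬p3.
              branch 1.2.2.2 (add ¬¬p2):
                (p1 ∨ (p1 ∨ ¬p4)): β-rule — branch into p1  //  (p1 ∨ ¬p4).
                  branch 1.2.2.2.1 (add p1):
                    × closes — contains both p1 and ¬p1.
                  branch 1.2.2.2.2 (add (p1 ∨ ¬p4)):
                    (p1 ∨ ¬p4): β-rule — branch into p1  //  ¬p4.
                      branch 1.2.2.2.2.1 (add p1):
                        × closes — contains both p1 and ¬p1.
                      branch 1.2.2.2.2.2 (add ¬p4):
                        ○ open, literals {p1=F, p2=T, p3=T, p4=F}.
  branch 2 (add p3):
    (p1 → ¬p1): β-rule — branch into ¬p1  //  ¬p1.
      branch 2.1 (add ¬p1):
        ○ open, literals {p1=F, p2=T, p3=T}.
      branch 2.2 (add ¬p1):
        ○ open, literals {p1=F, p2=T, p3=T}.
8 branches closed, 4 open.
Each open branch fixes some atoms; the unmentioned ones are free. Counting distinct full assignments: branch {p1=F, p2=T, p3=T, p4=F} (p5) contributes 2 new; branch {p1=F, p2=T, p3=T, p4=F} (p5) contributes 0 new; branch {p1=F, p2=T, p3=T} (p5, p4) contributes 2 new; branch {p1=F, p2=T, p3=T} (p5, p4) contributes 0 new. Total: 4.

4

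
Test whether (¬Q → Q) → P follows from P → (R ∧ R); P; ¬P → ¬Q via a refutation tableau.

Yes

Initial set: {(P → (R ∧ R)); P; (¬P → ¬Q); ¬((¬Q → Q) → P)}.
¬((¬Q → Q) → P): α-rule — add (¬Q → Q), ¬P.
× closes — contains both P and ¬P.
All 1 branch closes.
Every branch closed, so the premises entail the conclusion.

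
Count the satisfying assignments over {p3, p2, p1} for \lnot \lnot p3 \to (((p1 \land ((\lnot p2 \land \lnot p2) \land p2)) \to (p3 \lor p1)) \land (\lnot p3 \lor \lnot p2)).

Initial set: {T (\lnot \lnot p3 \to (((p1 \land ((\lnot p2 \land \lnot p2) \land p2)) \to (p3 \lor p1)) \land (\lnot p3 \lor \lnot p2)))}.
T (\lnot \lnot p3 \to (((p1 \land ((\lnot p2 \land \lnot p2) \land p2)) \to (p3 \lor p1)) \land (\lnot p3 \lor \lnot p2))): β-rule — branch into F \lnot \lnot p3  //  T (((p1 \land ((\lnot p2 \land \lnot p2) \land p2)) \to (p3 \lor p1)) \land (\lnot p3 \lor \lnot p2)).
  branch 1 (add F \lnot \lnot p3):
    F \lnot \lnot p3: drop double negation, giving F p3.
    ○ open, literals {p3=F}.
  branch 2 (add T (((p1 \land ((\lnot p2 \land \lnot p2) \land p2)) \to (p3 \lor p1)) \land (\lnot p3 \lor \lnot p2))):
    T (((p1 \land ((\lnot p2 \land \lnot p2) \land p2)) \to (p3 \lor p1)) \land (\lnot p3 \lor \lnot p2)): α-rule — add T ((p1 \land ((\lnot p2 \land \lnot p2) \land p2)) \to (p3 \lor p1)), T (\lnot p3 \lor \lnot p2).
    T ((p1 \land ((\lnot p2 \land \lnot p2) \land p2)) \to (p3 \lor p1)): β-rule — branch into F (p1 \land ((\lnot p2 \land \lnot p2) \land p2))  //  T (p3 \lor p1).
      branch 2.1 (add F (p1 \land ((\lnot p2 \land \lnot p2) \land p2))):
        T (\lnot p3 \lor \lnot p2): β-rule — branch into T \lnot p3  //  T \lnot p2.
          branch 2.1.1 (add T \lnot p3):
            F (p1 \land ((\lnot p2 \land \lnot p2) \land p2)): β-rule — branch into F p1  //  F ((\lnot p2 \land \lnot p2) \land p2).
              branch 2.1.1.1 (add F p1):
                ○ open, literals {p1=F, p3=F}.
              branch 2.1.1.2 (add F ((\lnot p2 \land \lnot p2) \land p2)):
                F ((\lnot p2 \land \lnot p2) \land p2): β-rule — branch into F (\lnot p2 \land \lnot p2)  //  F p2.
                  branch 2.1.1.2.1 (add F (\lnot p2 \land \lnot p2)):
                    F (\lnot p2 \land \lnot p2): β-rule — branch into F \lnot p2  //  F \lnot p2.
                      branch 2.1.1.2.1.1 (add F \lnot p2):
                        ○ open, literals {p2=T, p3=F}.
                      branch 2.1.1.2.1.2 (add F \lnot p2):
                        ○ open, literals {p2=T, p3=F}.
                  branch 2.1.1.2.2 (add F p2):
                    ○ open, literals {p2=F, p3=F}.
          branch 2.1.2 (add T \lnot p2):
            F (p1 \land ((\lnot p2 \land \lnot p2) \land p2)): β-rule — branch into F p1  //  F ((\lnot p2 \land \lnot p2) \land p2).
              branch 2.1.2.1 (add F p1):
                ○ open, literals {p1=F, p2=F}.
              branch 2.1.2.2 (add F ((\lnot p2 \land \lnot p2) \land p2)):
                F ((\lnot p2 \land \lnot p2) \land p2): β-rule — branch into F (\lnot p2 \land \lnot p2)  //  F p2.
                  branch 2.1.2.2.1 (add F (\lnot p2 \land \lnot p2)):
                    F (\lnot p2 \land \lnot p2): β-rule — branch into F \lnot p2  //  F \lnot p2.
                      branch 2.1.2.2.1.1 (add F \lnot p2):
                        × closes — contains both p2 and \lnot p2.
                      branch 2.1.2.2.1.2 (add F \lnot p2):
                        × closes — contains both p2 and \lnot p2.
                  branch 2.1.2.2.2 (add F p2):
                    ○ open, literals {p2=F}.
      branch 2.2 (add T (p3 \lor p1)):
        T (\lnot p3 \lor \lnot p2): β-rule — branch into T \lnot p3  //  T \lnot p2.
          branch 2.2.1 (add T \lnot p3):
            T (p3 \lor p1): β-rule — branch into T p3  //  T p1.
              branch 2.2.1.1 (add T p3):
                × closes — contains both p3 and \lnot p3.
              branch 2.2.1.2 (add T p1):
                ○ open, literals {p1=T, p3=F}.
          branch 2.2.2 (add T \lnot p2):
            T (p3 \lor p1): β-rule — branch into T p3  //  T p1.
              branch 2.2.2.1 (add T p3):
                ○ open, literals {p2=F, p3=T}.
              branch 2.2.2.2 (add T p1):
                ○ open, literals {p1=T, p2=F}.
3 branches closed, 10 open.
Each open branch fixes some atoms; the unmentioned ones are free. Counting distinct full assignments: branch {p3=F} (p2, p1) contributes 4 new; branch {p1=F, p3=F} (p2) contributes 0 new; branch {p2=T, p3=F} (p1) contributes 0 new; branch {p2=T, p3=F} (p1) contributes 0 new; branch {p2=F, p3=F} (p1) contributes 0 new; branch {p1=F, p2=F} (p3) contributes 1 new; branch {p2=F} (p3, p1) contributes 1 new; branch {p1=T, p3=F} (p2) contributes 0 new; branch {p2=F, p3=T} (p1) contributes 0 new; branch {p1=T, p2=F} (p3) contributes 0 new. Total: 6.

6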